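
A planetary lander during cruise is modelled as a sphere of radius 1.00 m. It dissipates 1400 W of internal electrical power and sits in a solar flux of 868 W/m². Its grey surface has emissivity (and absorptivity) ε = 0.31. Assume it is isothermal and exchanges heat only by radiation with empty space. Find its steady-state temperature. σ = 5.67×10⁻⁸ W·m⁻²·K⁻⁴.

T ≈ 318 K

At steady state, absorbed solar power + internal power = radiated power.
Absorbed: α·S·A_cross = 0.31·868·3.142 = 845.3 W (cross-section πr²).
Total input = 845.3 + 1400 = 2245 W.
Radiated: εσ·A_surf·T⁴ with A_surf = 4πr² = 12.57 m².
T⁴ = 2245/(0.31·5.67×10⁻⁸·12.57) = 1.017×10¹⁰ K⁴.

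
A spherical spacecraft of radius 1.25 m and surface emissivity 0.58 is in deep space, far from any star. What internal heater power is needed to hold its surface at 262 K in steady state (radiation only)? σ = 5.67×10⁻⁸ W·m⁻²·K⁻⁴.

P = εσ·4πr²·T⁴.
4πr² = 19.63 m²; T⁴ = 4.712×10⁹ K⁴.
P = 0.58·5.67×10⁻⁸·19.63·4.712×10⁹.

P ≈ 3040 W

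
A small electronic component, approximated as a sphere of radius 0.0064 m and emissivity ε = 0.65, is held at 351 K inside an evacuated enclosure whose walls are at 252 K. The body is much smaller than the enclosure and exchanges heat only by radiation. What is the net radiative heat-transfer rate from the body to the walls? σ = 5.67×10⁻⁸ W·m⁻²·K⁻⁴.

P_net ≈ 0.211 W

For a small grey body in a large enclosure: P_net = εσA(T_body⁴ − T_wall⁴).
A = 4πr² = 5.147×10⁻⁴ m²; T_body⁴ − T_wall⁴ = 1.518×10¹⁰ − 4.033×10⁹ = 1.115×10¹⁰ K⁴.
|P_net| = 0.65·5.67×10⁻⁸·5.147×10⁻⁴·1.115×10¹⁰.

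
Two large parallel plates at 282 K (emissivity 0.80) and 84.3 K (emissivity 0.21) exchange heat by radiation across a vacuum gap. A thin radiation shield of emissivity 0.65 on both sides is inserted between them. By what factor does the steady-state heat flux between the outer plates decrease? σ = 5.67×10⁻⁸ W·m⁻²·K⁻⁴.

factor ≈ 1.41

Without shield: q₀ = σΔ(T⁴)/(1/ε₁+1/ε₂−1) with denominator 5.012.
With shield the two gaps are in series; the resistances add: (1/ε₁+1/ε_s−1)+(1/ε_s+1/ε₂−1) = 1.788+5.300 = 7.089.
Heat-flux ratio q₀/q = 7.089/5.012.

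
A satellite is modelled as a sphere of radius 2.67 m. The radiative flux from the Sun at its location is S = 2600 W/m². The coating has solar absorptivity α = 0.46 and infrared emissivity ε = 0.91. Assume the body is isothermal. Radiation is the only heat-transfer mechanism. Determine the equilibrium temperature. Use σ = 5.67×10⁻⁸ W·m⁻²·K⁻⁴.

T ≈ 276 K

At equilibrium, absorbed power = emitted power.
Absorbing cross-section = πr² = 22.40 m²; emitting surface = 4πr² = 89.58 m² (ratio 4).
αS·A_cross = εσ·A_surf·T⁴  ⇒  T⁴ = αS/(ε·4σ).
T⁴ = 0.460·2600/(0.91·4·5.67×10⁻⁸) = 5.795×10⁹ K⁴.
T = (5.795×10⁹)^(1/4).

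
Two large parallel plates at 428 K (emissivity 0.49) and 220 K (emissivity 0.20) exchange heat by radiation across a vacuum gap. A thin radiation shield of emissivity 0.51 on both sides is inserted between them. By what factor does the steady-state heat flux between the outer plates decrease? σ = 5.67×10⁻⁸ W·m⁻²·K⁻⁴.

Without shield: q₀ = σΔ(T⁴)/(1/ε₁+1/ε₂−1) with denominator 6.041.
With shield the two gaps are in series; the resistances add: (1/ε₁+1/ε_s−1)+(1/ε_s+1/ε₂−1) = 3.002+5.961 = 8.962.
Heat-flux ratio q₀/q = 8.962/6.041.

factor ≈ 1.48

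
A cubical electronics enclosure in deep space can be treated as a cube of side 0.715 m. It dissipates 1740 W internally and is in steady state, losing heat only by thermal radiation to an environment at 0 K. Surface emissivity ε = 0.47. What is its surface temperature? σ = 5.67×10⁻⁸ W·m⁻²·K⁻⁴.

T ≈ 382 K

Steady state: internal power = radiated power, P = εσA T⁴.
Radiating area A = 6L² = 3.067 m².
T⁴ = P/(εσA) = 1740/(0.47·5.67×10⁻⁸·3.067) = 2.129×10¹⁰ K⁴.
T = (2.129×10¹⁰)^(1/4).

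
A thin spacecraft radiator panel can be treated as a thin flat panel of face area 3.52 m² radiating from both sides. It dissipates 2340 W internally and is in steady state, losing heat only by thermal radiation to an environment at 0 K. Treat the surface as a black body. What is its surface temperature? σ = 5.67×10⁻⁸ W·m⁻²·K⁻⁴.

T ≈ 277 K

Steady state: internal power = radiated power, P = εσA T⁴.
Radiating area A = 2·3.52 = 7.040 m².
T⁴ = P/(εσA) = 2340/(1.0·5.67×10⁻⁸·7.040) = 5.862×10⁹ K⁴.
T = (5.862×10⁹)^(1/4).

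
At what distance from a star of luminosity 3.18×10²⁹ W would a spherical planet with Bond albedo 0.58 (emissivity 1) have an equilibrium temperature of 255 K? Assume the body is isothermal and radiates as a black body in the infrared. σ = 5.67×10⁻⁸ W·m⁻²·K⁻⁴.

For an isothermal black-emitting sphere, (1−a)S·πr² = σ·4πr²·T⁴ ⇒ S = 4σT⁴/(1−a).
S = 4·5.67×10⁻⁸·(255)⁴/0.420 = 2283 W/m².
Flux falls as S = L/(4πd²), so d = √(L/(4πS)) = √(3.18×10²⁹/(4π·2283)).

d ≈ 3.33×10¹² m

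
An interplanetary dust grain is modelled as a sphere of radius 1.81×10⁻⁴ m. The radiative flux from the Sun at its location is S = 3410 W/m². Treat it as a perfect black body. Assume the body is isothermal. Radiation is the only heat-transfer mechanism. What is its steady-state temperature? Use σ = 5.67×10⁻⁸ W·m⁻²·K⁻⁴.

At equilibrium, absorbed power = emitted power.
Absorbing cross-section = πr² = 1.029×10⁻⁷ m²; emitting surface = 4πr² = 4.117×10⁻⁷ m² (ratio 4).
S·A_cross = εσ·A_surf·T⁴  ⇒  T⁴ = S/(4σ).
T⁴ = 1.00·3410/(4·5.67×10⁻⁸) = 1.504×10¹⁰ K⁴.
T = (1.504×10¹⁰)^(1/4).

T ≈ 350 K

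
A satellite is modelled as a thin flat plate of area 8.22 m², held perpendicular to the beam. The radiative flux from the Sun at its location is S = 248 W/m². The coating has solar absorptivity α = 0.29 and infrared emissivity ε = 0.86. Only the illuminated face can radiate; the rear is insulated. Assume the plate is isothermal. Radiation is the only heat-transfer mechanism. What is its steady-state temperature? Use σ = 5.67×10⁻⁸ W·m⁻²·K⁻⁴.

At equilibrium, absorbed power = emitted power.
Absorbing cross-section = A = 8.220 m²; emitting surface = A = 8.220 m² (ratio 1).
αS·A_cross = εσ·A_surf·T⁴  ⇒  T⁴ = αS/(ε·1σ).
T⁴ = 0.290·248/(0.86·1·5.67×10⁻⁸) = 1.475×10⁹ K⁴.
T = (1.475×10⁹)^(1/4).

T ≈ 196 K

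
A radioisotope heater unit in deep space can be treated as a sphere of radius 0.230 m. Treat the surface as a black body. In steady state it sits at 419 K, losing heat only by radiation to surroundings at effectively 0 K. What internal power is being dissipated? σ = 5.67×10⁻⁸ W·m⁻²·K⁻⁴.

Steady state: P = εσA T⁴.
A = 4πr² = 0.6648 m²; T⁴ = (419)⁴ = 3.082×10¹⁰ K⁴.
P = 1.0 × 5.67×10⁻⁸ × 0.6648 × 3.082×10¹⁰.

P ≈ 1160 W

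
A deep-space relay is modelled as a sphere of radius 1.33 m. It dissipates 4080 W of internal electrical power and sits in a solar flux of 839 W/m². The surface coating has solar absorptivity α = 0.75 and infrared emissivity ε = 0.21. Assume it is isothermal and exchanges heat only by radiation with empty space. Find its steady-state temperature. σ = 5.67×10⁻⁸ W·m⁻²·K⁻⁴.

At steady state, absorbed solar power + internal power = radiated power.
Absorbed: α·S·A_cross = 0.75·839·5.557 = 3497 W (cross-section πr²).
Total input = 3497 + 4080 = 7577 W.
Radiated: εσ·A_surf·T⁴ with A_surf = 4πr² = 22.23 m².
T⁴ = 7577/(0.21·5.67×10⁻⁸·22.23) = 2.863×10¹⁰ K⁴.

T ≈ 411 K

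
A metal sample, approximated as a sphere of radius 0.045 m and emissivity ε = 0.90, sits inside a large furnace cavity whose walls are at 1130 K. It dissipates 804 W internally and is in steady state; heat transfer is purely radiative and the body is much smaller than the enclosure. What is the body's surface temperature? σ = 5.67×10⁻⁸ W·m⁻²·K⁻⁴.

T ≈ 1220 K

For a small grey body in a large enclosure, net radiated power = εσA(T⁴ − T_w⁴).
Steady state: P = εσA(T⁴ − T_w⁴) with A = 4πr² = 0.02545 m².
T⁴ = P/(εσA) + T_w⁴ = 804/(0.90·5.67×10⁻⁸·0.02545) + (1130)⁴
    = 6.191×10¹¹ + 1.630×10¹² = 2.250×10¹² K⁴.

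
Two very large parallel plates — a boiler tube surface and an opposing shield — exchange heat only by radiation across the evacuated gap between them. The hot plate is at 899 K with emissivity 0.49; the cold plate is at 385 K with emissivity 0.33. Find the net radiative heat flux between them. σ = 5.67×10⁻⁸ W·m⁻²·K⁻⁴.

For two infinite grey parallel plates, q = σ(T₁⁴ − T₂⁴)/(1/ε₁ + 1/ε₂ − 1).
T₁⁴ − T₂⁴ = 6.532×10¹¹ − 2.197×10¹⁰ = 6.312×10¹¹ K⁴.
1/ε₁ + 1/ε₂ − 1 = 2.041 + 3.030 − 1 = 4.071.
q = 5.67×10⁻⁸ × 6.312×10¹¹ / 4.071.

q ≈ 8790 W/m²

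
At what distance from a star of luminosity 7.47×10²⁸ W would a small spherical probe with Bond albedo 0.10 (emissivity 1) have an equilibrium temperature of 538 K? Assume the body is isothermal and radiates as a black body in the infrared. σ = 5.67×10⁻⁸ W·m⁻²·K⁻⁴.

For an isothermal black-emitting sphere, (1−a)S·πr² = σ·4πr²·T⁴ ⇒ S = 4σT⁴/(1−a).
S = 4·5.67×10⁻⁸·(538)⁴/0.900 = 21110 W/m².
Flux falls as S = L/(4πd²), so d = √(L/(4πS)) = √(7.47×10²⁸/(4π·21110)).

d ≈ 5.31×10¹¹ m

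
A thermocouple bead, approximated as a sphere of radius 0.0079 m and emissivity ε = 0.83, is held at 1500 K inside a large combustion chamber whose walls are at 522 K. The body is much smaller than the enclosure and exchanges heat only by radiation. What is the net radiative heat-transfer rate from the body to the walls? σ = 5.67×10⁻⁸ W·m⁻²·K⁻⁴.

P_net ≈ 184 W

For a small grey body in a large enclosure: P_net = εσA(T_body⁴ − T_wall⁴).
A = 4πr² = 7.843×10⁻⁴ m²; T_body⁴ − T_wall⁴ = 5.062×10¹² − 7.425×10¹⁰ = 4.988×10¹² K⁴.
|P_net| = 0.83·5.67×10⁻⁸·7.843×10⁻⁴·4.988×10¹².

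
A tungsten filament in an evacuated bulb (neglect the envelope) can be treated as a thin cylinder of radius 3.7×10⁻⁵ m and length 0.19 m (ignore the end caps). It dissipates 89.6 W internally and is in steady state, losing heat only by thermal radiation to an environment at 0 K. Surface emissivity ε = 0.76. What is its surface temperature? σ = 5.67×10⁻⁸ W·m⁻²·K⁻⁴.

Steady state: internal power = radiated power, P = εσA T⁴.
Radiating area A = 2πrL = 4.417×10⁻⁵ m².
T⁴ = P/(εσA) = 89.6/(0.76·5.67×10⁻⁸·4.417×10⁻⁵) = 4.707×10¹³ K⁴.
T = (4.707×10¹³)^(1/4).

T ≈ 2620 K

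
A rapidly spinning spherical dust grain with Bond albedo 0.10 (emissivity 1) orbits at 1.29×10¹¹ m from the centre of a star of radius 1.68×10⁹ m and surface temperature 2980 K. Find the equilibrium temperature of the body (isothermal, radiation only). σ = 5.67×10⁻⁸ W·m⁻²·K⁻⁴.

The star's surface emits σT_*⁴; at distance d the flux is S = σT_*⁴(R_*/d)².
S = 5.67×10⁻⁸·(2980)⁴·(1.68×10⁹/1.29×10¹¹)² = 758.4 W/m².
For an isothermal sphere T⁴ = (1−a)S/(4σ) = 3.009×10⁹ K⁴.

T ≈ 234 K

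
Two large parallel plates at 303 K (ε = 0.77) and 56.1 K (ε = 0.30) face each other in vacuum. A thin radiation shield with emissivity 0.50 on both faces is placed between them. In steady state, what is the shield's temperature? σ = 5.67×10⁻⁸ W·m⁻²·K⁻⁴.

In steady state the net flux on the hot side equals that on the cold side.
σ(T₁⁴−T_s⁴)/D₁ = σ(T_s⁴−T₂⁴)/D₂, with D₁ = 1/ε₁+1/ε_s−1 = 2.299, D₂ = 1/ε_s+1/ε₂−1 = 4.333.
Solve for T_s⁴: T_s⁴ = (D₂·T₁⁴ + D₁·T₂⁴)/(D₁+D₂) = 5.511×10⁹ K⁴.

T_s ≈ 272 K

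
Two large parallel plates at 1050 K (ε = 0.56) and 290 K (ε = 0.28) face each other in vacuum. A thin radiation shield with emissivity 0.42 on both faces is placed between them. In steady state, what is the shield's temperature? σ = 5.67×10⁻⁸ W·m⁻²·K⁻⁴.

In steady state the net flux on the hot side equals that on the cold side.
σ(T₁⁴−T_s⁴)/D₁ = σ(T_s⁴−T₂⁴)/D₂, with D₁ = 1/ε₁+1/ε_s−1 = 3.167, D₂ = 1/ε_s+1/ε₂−1 = 4.952.
Solve for T_s⁴: T_s⁴ = (D₂·T₁⁴ + D₁·T₂⁴)/(D₁+D₂) = 7.442×10¹¹ K⁴.

T_s ≈ 929 K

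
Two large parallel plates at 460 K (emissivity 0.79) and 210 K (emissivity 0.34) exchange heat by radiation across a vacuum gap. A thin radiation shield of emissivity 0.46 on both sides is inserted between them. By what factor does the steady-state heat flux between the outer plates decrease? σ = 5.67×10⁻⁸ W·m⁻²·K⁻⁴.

factor ≈ 2.04

Without shield: q₀ = σΔ(T⁴)/(1/ε₁+1/ε₂−1) with denominator 3.207.
With shield the two gaps are in series; the resistances add: (1/ε₁+1/ε_s−1)+(1/ε_s+1/ε₂−1) = 2.440+4.115 = 6.555.
Heat-flux ratio q₀/q = 6.555/3.207.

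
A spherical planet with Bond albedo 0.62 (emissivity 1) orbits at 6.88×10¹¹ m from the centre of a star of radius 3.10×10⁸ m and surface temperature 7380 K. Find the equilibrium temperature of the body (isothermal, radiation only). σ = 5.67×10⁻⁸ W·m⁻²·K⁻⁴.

T ≈ 87.0 K

The star's surface emits σT_*⁴; at distance d the flux is S = σT_*⁴(R_*/d)².
S = 5.67×10⁻⁸·(7380)⁴·(3.10×10⁸/6.88×10¹¹)² = 34.15 W/m².
For an isothermal sphere T⁴ = (1−a)S/(4σ) = 5.721×10⁷ K⁴.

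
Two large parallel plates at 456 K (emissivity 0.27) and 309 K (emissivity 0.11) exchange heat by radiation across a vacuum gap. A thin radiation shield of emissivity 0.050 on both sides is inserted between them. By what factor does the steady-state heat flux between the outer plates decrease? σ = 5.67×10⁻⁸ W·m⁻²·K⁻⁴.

Without shield: q₀ = σΔ(T⁴)/(1/ε₁+1/ε₂−1) with denominator 11.79.
With shield the two gaps are in series; the resistances add: (1/ε₁+1/ε_s−1)+(1/ε_s+1/ε₂−1) = 22.70+28.09 = 50.79.
Heat-flux ratio q₀/q = 50.79/11.79.

factor ≈ 4.31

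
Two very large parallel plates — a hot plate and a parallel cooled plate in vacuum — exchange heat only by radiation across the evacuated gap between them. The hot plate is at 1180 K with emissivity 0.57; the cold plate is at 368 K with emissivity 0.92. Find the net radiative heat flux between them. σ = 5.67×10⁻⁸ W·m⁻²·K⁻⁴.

For two infinite grey parallel plates, q = σ(T₁⁴ − T₂⁴)/(1/ε₁ + 1/ε₂ − 1).
T₁⁴ − T₂⁴ = 1.939×10¹² − 1.834×10¹⁰ = 1.920×10¹² K⁴.
1/ε₁ + 1/ε₂ − 1 = 1.754 + 1.087 − 1 = 1.841.
q = 5.67×10⁻⁸ × 1.920×10¹² / 1.841.

q ≈ 59100 W/m²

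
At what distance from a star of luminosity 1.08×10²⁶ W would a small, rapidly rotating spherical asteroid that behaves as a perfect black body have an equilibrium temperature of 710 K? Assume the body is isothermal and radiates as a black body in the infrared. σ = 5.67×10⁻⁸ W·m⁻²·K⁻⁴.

For an isothermal black-emitting sphere, (1−a)S·πr² = σ·4πr²·T⁴ ⇒ S = 4σT⁴/(1−a).
S = 4·5.67×10⁻⁸·(710)⁴/1.00 = 57630 W/m².
Flux falls as S = L/(4πd²), so d = √(L/(4πS)) = √(1.08×10²⁶/(4π·57630)).

d ≈ 1.22×10¹⁰ m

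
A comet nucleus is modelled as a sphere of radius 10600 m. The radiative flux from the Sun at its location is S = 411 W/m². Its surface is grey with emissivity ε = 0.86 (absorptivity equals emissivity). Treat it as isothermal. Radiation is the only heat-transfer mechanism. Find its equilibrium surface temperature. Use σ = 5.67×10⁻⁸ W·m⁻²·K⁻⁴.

At equilibrium, absorbed power = emitted power.
Absorbing cross-section = πr² = 3.530×10⁸ m²; emitting surface = 4πr² = 1.412×10⁹ m² (ratio 4).
εS·A_cross = εσ·A_surf·T⁴  ⇒  T⁴ = S/(4σ)   (ε cancels).
T⁴ = 411/(4·5.67×10⁻⁸) = 1.812×10⁹ K⁴.
T = (1.812×10⁹)^(1/4).

T ≈ 206 K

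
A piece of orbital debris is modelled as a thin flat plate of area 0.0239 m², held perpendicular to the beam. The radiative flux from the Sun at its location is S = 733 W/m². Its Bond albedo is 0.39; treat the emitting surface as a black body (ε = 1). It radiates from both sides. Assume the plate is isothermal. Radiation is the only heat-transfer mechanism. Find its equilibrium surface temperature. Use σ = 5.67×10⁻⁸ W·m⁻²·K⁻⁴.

At equilibrium, absorbed power = emitted power.
Absorbing cross-section = A = 0.02390 m²; emitting surface = 2A = 0.04780 m² (ratio 2).
(1−a)S·A_cross = εσ·A_surf·T⁴  ⇒  T⁴ = (1−a)S/(2σ).
T⁴ = 0.610·733/(2·5.67×10⁻⁸) = 3.943×10⁹ K⁴.
T = (3.943×10⁹)^(1/4).

T ≈ 251 K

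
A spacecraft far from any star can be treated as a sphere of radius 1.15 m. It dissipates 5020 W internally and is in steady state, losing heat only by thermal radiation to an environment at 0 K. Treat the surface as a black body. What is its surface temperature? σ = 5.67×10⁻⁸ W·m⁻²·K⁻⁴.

Steady state: internal power = radiated power, P = εσA T⁴.
Radiating area A = 4πr² = 16.62 m².
T⁴ = P/(εσA) = 5020/(1.0·5.67×10⁻⁸·16.62) = 5.327×10⁹ K⁴.
T = (5.327×10⁹)^(1/4).

T ≈ 270 K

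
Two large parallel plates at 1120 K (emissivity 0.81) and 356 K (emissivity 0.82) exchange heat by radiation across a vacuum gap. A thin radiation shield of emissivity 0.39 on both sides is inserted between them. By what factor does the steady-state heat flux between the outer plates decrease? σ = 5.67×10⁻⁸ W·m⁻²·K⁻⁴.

factor ≈ 3.84

Without shield: q₀ = σΔ(T⁴)/(1/ε₁+1/ε₂−1) with denominator 1.454.
With shield the two gaps are in series; the resistances add: (1/ε₁+1/ε_s−1)+(1/ε_s+1/ε₂−1) = 2.799+2.784 = 5.582.
Heat-flux ratio q₀/q = 5.582/1.454.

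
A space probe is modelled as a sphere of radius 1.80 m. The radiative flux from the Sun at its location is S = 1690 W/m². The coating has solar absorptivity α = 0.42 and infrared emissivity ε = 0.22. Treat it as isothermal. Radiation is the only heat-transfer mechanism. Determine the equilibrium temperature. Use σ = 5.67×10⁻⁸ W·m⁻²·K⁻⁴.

T ≈ 345 K

At equilibrium, absorbed power = emitted power.
Absorbing cross-section = πr² = 10.18 m²; emitting surface = 4πr² = 40.72 m² (ratio 4).
αS·A_cross = εσ·A_surf·T⁴  ⇒  T⁴ = αS/(ε·4σ).
T⁴ = 0.420·1690/(0.22·4·5.67×10⁻⁸) = 1.423×10¹⁰ K⁴.
T = (1.423×10¹⁰)^(1/4).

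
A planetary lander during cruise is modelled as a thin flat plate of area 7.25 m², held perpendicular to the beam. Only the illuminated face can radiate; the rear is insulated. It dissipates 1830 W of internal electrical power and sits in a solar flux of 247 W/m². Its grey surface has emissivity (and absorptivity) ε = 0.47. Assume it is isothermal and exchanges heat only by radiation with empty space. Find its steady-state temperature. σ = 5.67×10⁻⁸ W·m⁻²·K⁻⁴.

At steady state, absorbed solar power + internal power = radiated power.
Absorbed: α·S·A_cross = 0.47·247·7.250 = 841.7 W (cross-section A).
Total input = 841.7 + 1830 = 2672 W.
Radiated: εσ·A_surf·T⁴ with A_surf = A = 7.250 m².
T⁴ = 2672/(0.47·5.67×10⁻⁸·7.250) = 1.383×10¹⁰ K⁴.

T ≈ 343 K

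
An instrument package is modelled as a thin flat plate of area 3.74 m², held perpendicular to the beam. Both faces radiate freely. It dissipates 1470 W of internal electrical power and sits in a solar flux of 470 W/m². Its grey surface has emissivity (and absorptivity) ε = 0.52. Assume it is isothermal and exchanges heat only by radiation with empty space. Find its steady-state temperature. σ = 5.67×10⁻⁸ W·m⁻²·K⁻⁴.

T ≈ 322 K

At steady state, absorbed solar power + internal power = radiated power.
Absorbed: α·S·A_cross = 0.52·470·3.740 = 914.1 W (cross-section A).
Total input = 914.1 + 1470 = 2384 W.
Radiated: εσ·A_surf·T⁴ with A_surf = 2A = 7.480 m².
T⁴ = 2384/(0.52·5.67×10⁻⁸·7.480) = 1.081×10¹⁰ K⁴.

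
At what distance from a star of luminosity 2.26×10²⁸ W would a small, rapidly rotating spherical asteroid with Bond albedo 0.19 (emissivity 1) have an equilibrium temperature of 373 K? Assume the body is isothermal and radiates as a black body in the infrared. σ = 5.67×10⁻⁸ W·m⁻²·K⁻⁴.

For an isothermal black-emitting sphere, (1−a)S·πr² = σ·4πr²·T⁴ ⇒ S = 4σT⁴/(1−a).
S = 4·5.67×10⁻⁸·(373)⁴/0.810 = 5420 W/m².
Flux falls as S = L/(4πd²), so d = √(L/(4πS)) = √(2.26×10²⁸/(4π·5420)).

d ≈ 5.76×10¹¹ m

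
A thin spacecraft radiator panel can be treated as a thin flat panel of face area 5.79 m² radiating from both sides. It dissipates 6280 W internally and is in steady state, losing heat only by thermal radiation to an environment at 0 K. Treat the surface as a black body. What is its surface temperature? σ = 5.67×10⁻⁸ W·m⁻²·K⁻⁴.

Steady state: internal power = radiated power, P = εσA T⁴.
Radiating area A = 2·5.79 = 11.58 m².
T⁴ = P/(εσA) = 6280/(1.0·5.67×10⁻⁸·11.58) = 9.565×10⁹ K⁴.
T = (9.565×10⁹)^(1/4).

T ≈ 313 K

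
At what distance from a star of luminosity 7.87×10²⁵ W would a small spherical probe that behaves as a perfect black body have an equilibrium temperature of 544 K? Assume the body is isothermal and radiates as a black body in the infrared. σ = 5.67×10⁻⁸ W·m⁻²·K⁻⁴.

For an isothermal black-emitting sphere, (1−a)S·πr² = σ·4πr²·T⁴ ⇒ S = 4σT⁴/(1−a).
S = 4·5.67×10⁻⁸·(544)⁴/1.00 = 19860 W/m².
Flux falls as S = L/(4πd²), so d = √(L/(4πS)) = √(7.87×10²⁵/(4π·19860)).

d ≈ 1.78×10¹⁰ m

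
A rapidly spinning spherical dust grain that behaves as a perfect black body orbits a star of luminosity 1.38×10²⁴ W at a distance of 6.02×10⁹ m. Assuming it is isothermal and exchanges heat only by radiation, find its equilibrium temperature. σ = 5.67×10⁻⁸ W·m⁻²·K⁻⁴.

First find the stellar flux at distance d: S = L/(4πd²) = 1.38×10²⁴/(4π·(6.02×10⁹)²) = 3030 W/m².
For an isothermal sphere, absorbed (1−a)S·πr² = emitted σ·4πr²·T⁴, so T⁴ = (1−a)S/(4σ).
T⁴ = 1.00·3030/(4·5.67×10⁻⁸) = 1.336×10¹⁰ K⁴.

T ≈ 340 K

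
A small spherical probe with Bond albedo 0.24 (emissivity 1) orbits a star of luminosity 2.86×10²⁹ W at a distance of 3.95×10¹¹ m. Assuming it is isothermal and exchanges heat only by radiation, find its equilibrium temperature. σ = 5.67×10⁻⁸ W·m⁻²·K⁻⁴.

T ≈ 836 K

First find the stellar flux at distance d: S = L/(4πd²) = 2.86×10²⁹/(4π·(3.95×10¹¹)²) = 1.459×10⁵ W/m².
For an isothermal sphere, absorbed (1−a)S·πr² = emitted σ·4πr²·T⁴, so T⁴ = (1−a)S/(4σ).
T⁴ = 0.760·1.459×10⁵/(4·5.67×10⁻⁸) = 4.888×10¹¹ K⁴.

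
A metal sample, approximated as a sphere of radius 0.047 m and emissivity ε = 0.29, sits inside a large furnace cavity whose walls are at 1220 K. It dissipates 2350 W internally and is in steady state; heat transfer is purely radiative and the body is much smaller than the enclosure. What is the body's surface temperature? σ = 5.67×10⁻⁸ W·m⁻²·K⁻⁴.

T ≈ 1650 K

For a small grey body in a large enclosure, net radiated power = εσA(T⁴ − T_w⁴).
Steady state: P = εσA(T⁴ − T_w⁴) with A = 4πr² = 0.02776 m².
T⁴ = P/(εσA) + T_w⁴ = 2350/(0.29·5.67×10⁻⁸·0.02776) + (1220)⁴
    = 5.149×10¹² + 2.215×10¹² = 7.364×10¹² K⁴.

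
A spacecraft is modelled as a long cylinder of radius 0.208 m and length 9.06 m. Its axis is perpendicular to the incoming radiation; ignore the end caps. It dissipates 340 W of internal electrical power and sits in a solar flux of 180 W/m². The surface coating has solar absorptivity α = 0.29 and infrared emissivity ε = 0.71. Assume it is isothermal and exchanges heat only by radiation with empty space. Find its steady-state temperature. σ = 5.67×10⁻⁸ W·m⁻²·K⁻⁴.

At steady state, absorbed solar power + internal power = radiated power.
Absorbed: α·S·A_cross = 0.29·180·3.769 = 196.7 W (cross-section 2rL).
Total input = 196.7 + 340 = 536.7 W.
Radiated: εσ·A_surf·T⁴ with A_surf = 2πrL = 11.84 m².
T⁴ = 536.7/(0.71·5.67×10⁻⁸·11.84) = 1.126×10⁹ K⁴.

T ≈ 183 K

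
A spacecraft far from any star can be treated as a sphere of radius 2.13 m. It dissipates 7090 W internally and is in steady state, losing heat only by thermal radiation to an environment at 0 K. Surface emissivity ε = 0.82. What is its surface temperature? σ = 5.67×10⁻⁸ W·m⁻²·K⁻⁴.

Steady state: internal power = radiated power, P = εσA T⁴.
Radiating area A = 4πr² = 57.01 m².
T⁴ = P/(εσA) = 7090/(0.82·5.67×10⁻⁸·57.01) = 2.675×10⁹ K⁴.
T = (2.675×10⁹)^(1/4).

T ≈ 227 K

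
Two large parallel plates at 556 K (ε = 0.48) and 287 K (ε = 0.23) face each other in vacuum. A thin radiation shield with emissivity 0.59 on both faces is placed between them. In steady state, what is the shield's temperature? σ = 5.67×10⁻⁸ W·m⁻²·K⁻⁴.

T_s ≈ 503 K

In steady state the net flux on the hot side equals that on the cold side.
σ(T₁⁴−T_s⁴)/D₁ = σ(T_s⁴−T₂⁴)/D₂, with D₁ = 1/ε₁+1/ε_s−1 = 2.778, D₂ = 1/ε_s+1/ε₂−1 = 5.043.
Solve for T_s⁴: T_s⁴ = (D₂·T₁⁴ + D₁·T₂⁴)/(D₁+D₂) = 6.403×10¹⁰ K⁴.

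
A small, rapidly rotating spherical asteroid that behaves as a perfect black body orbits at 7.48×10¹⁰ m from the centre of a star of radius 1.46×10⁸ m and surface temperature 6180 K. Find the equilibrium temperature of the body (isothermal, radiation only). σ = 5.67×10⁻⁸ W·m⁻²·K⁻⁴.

T ≈ 193 K

The star's surface emits σT_*⁴; at distance d the flux is S = σT_*⁴(R_*/d)².
S = 5.67×10⁻⁸·(6180)⁴·(1.46×10⁸/7.48×10¹⁰)² = 315.1 W/m².
For an isothermal sphere T⁴ = (1−a)S/(4σ) = 1.389×10⁹ K⁴.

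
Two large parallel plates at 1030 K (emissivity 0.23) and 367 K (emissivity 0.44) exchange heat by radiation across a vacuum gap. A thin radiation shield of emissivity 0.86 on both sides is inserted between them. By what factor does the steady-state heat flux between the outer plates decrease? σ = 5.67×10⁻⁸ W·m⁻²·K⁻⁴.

factor ≈ 1.24

Without shield: q₀ = σΔ(T⁴)/(1/ε₁+1/ε₂−1) with denominator 5.621.
With shield the two gaps are in series; the resistances add: (1/ε₁+1/ε_s−1)+(1/ε_s+1/ε₂−1) = 4.511+2.436 = 6.946.
Heat-flux ratio q₀/q = 6.946/5.621.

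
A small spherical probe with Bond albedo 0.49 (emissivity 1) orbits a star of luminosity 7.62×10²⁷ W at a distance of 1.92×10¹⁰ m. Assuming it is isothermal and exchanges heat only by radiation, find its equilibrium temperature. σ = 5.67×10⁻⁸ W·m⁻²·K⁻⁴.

T ≈ 1390 K

First find the stellar flux at distance d: S = L/(4πd²) = 7.62×10²⁷/(4π·(1.92×10¹⁰)²) = 1.645×10⁶ W/m².
For an isothermal sphere, absorbed (1−a)S·πr² = emitted σ·4πr²·T⁴, so T⁴ = (1−a)S/(4σ).
T⁴ = 0.510·1.645×10⁶/(4·5.67×10⁻⁸) = 3.699×10¹² K⁴.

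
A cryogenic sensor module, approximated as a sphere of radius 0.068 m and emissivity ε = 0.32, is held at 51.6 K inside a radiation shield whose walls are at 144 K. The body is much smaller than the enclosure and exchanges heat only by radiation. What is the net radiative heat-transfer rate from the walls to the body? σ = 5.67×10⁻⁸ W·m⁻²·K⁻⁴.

P_net ≈ 0.446 W

For a small grey body in a large enclosure: P_net = εσA(T_body⁴ − T_wall⁴).
A = 4πr² = 0.05811 m²; T_body⁴ − T_wall⁴ = 7.089×10⁶ − 4.300×10⁸ = -4.229×10⁸ K⁴.
|P_net| = 0.32·5.67×10⁻⁸·0.05811·4.229×10⁸.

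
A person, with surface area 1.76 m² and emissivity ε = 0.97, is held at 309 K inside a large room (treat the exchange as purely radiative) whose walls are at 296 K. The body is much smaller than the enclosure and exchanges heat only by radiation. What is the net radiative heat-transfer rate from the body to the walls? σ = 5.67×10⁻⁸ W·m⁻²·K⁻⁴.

P_net ≈ 139 W

For a small grey body in a large enclosure: P_net = εσA(T_body⁴ − T_wall⁴).
A = 1.76 m²; T_body⁴ − T_wall⁴ = 9.117×10⁹ − 7.677×10⁹ = 1.440×10⁹ K⁴.
|P_net| = 0.97·5.67×10⁻⁸·1.760·1.440×10⁹.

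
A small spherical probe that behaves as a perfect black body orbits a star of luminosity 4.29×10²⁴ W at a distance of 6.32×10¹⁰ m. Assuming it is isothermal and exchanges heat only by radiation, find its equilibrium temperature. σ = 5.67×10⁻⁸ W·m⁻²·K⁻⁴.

First find the stellar flux at distance d: S = L/(4πd²) = 4.29×10²⁴/(4π·(6.32×10¹⁰)²) = 85.47 W/m².
For an isothermal sphere, absorbed (1−a)S·πr² = emitted σ·4πr²·T⁴, so T⁴ = (1−a)S/(4σ).
T⁴ = 1.00·85.47/(4·5.67×10⁻⁸) = 3.769×10⁸ K⁴.

T ≈ 139 K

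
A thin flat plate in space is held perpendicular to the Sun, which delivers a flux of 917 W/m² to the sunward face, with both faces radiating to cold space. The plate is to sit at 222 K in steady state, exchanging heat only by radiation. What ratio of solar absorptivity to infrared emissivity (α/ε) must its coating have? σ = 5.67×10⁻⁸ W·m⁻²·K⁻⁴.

Balance: αS·A = εσ·2A·T⁴ ⇒ α/ε = 2σT⁴/S.
α/ε = 2·5.67×10⁻⁸·(222)⁴/917 = 2·5.67×10⁻⁸·2.429×10⁹/917.

α/ε ≈ 0.300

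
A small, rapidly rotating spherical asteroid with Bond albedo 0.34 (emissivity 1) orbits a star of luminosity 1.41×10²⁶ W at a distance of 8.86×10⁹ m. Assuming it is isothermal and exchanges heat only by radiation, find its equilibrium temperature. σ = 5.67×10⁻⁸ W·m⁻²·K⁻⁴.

First find the stellar flux at distance d: S = L/(4πd²) = 1.41×10²⁶/(4π·(8.86×10⁹)²) = 1.429×10⁵ W/m².
For an isothermal sphere, absorbed (1−a)S·πr² = emitted σ·4πr²·T⁴, so T⁴ = (1−a)S/(4σ).
T⁴ = 0.660·1.429×10⁵/(4·5.67×10⁻⁸) = 4.160×10¹¹ K⁴.

T ≈ 803 K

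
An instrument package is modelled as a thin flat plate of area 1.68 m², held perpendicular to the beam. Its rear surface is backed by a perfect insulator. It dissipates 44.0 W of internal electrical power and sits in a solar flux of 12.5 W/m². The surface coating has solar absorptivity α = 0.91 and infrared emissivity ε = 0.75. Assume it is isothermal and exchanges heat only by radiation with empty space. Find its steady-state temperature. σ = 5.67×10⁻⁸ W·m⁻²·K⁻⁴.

T ≈ 172 K

At steady state, absorbed solar power + internal power = radiated power.
Absorbed: α·S·A_cross = 0.91·12.5·1.680 = 19.11 W (cross-section A).
Total input = 19.11 + 44.0 = 63.11 W.
Radiated: εσ·A_surf·T⁴ with A_surf = A = 1.680 m².
T⁴ = 63.11/(0.75·5.67×10⁻⁸·1.680) = 8.834×10⁸ K⁴.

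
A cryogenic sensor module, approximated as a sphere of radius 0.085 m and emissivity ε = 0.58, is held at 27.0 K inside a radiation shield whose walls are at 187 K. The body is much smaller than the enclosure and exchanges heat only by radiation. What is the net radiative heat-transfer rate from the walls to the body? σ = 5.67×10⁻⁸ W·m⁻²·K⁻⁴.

P_net ≈ 3.65 W

For a small grey body in a large enclosure: P_net = εσA(T_body⁴ − T_wall⁴).
A = 4πr² = 0.09079 m²; T_body⁴ − T_wall⁴ = 5.314×10⁵ − 1.223×10⁹ = -1.222×10⁹ K⁴.
|P_net| = 0.58·5.67×10⁻⁸·0.09079·1.222×10⁹.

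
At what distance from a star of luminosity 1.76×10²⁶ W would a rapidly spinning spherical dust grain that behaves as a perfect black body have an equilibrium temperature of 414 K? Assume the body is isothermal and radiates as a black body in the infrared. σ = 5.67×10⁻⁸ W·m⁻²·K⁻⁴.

d ≈ 4.58×10¹⁰ m

For an isothermal black-emitting sphere, (1−a)S·πr² = σ·4πr²·T⁴ ⇒ S = 4σT⁴/(1−a).
S = 4·5.67×10⁻⁸·(414)⁴/1.00 = 6663 W/m².
Flux falls as S = L/(4πd²), so d = √(L/(4πS)) = √(1.76×10²⁶/(4π·6663)).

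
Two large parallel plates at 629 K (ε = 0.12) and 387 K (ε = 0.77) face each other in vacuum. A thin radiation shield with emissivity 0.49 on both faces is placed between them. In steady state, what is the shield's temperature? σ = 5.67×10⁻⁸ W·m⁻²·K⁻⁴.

In steady state the net flux on the hot side equals that on the cold side.
σ(T₁⁴−T_s⁴)/D₁ = σ(T_s⁴−T₂⁴)/D₂, with D₁ = 1/ε₁+1/ε_s−1 = 9.374, D₂ = 1/ε_s+1/ε₂−1 = 2.340.
Solve for T_s⁴: T_s⁴ = (D₂·T₁⁴ + D₁·T₂⁴)/(D₁+D₂) = 4.921×10¹⁰ K⁴.

T_s ≈ 471 K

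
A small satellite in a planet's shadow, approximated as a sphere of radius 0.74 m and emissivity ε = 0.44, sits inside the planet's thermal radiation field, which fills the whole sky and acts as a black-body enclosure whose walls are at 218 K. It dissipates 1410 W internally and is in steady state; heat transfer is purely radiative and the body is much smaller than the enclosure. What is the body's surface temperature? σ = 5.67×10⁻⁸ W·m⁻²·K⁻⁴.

For a small grey body in a large enclosure, net radiated power = εσA(T⁴ − T_w⁴).
Steady state: P = εσA(T⁴ − T_w⁴) with A = 4πr² = 6.881 m².
T⁴ = P/(εσA) + T_w⁴ = 1410/(0.44·5.67×10⁻⁸·6.881) + (218)⁴
    = 8.213×10⁹ + 2.259×10⁹ = 1.047×10¹⁰ K⁴.

T ≈ 320 K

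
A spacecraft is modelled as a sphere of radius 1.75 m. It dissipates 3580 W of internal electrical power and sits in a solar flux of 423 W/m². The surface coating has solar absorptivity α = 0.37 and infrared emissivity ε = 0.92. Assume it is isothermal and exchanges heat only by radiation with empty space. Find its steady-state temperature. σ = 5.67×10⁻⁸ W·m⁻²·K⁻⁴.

T ≈ 224 K

At steady state, absorbed solar power + internal power = radiated power.
Absorbed: α·S·A_cross = 0.37·423·9.621 = 1506 W (cross-section πr²).
Total input = 1506 + 3580 = 5086 W.
Radiated: εσ·A_surf·T⁴ with A_surf = 4πr² = 38.48 m².
T⁴ = 5086/(0.92·5.67×10⁻⁸·38.48) = 2.533×10⁹ K⁴.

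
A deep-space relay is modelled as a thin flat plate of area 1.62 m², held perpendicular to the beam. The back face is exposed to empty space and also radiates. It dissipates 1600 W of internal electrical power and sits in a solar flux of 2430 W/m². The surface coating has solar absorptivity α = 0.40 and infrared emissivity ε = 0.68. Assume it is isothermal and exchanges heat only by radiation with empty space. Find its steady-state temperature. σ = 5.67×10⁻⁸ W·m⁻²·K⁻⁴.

At steady state, absorbed solar power + internal power = radiated power.
Absorbed: α·S·A_cross = 0.40·2430·1.620 = 1575 W (cross-section A).
Total input = 1575 + 1600 = 3175 W.
Radiated: εσ·A_surf·T⁴ with A_surf = 2A = 3.240 m².
T⁴ = 3175/(0.68·5.67×10⁻⁸·3.240) = 2.541×10¹⁰ K⁴.

T ≈ 399 K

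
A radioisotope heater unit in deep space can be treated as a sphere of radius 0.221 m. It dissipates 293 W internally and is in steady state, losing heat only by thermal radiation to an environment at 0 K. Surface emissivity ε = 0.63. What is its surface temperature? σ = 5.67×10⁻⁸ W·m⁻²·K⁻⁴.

Steady state: internal power = radiated power, P = εσA T⁴.
Radiating area A = 4πr² = 0.6138 m².
T⁴ = P/(εσA) = 293/(0.63·5.67×10⁻⁸·0.6138) = 1.336×10¹⁰ K⁴.
T = (1.336×10¹⁰)^(1/4).

T ≈ 340 K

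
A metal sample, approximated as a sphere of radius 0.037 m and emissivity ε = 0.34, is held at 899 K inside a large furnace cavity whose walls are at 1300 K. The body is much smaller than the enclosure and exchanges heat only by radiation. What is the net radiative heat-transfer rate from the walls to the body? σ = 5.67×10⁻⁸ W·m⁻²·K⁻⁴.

For a small grey body in a large enclosure: P_net = εσA(T_body⁴ − T_wall⁴).
A = 4πr² = 0.01720 m²; T_body⁴ − T_wall⁴ = 6.532×10¹¹ − 2.856×10¹² = -2.203×10¹² K⁴.
|P_net| = 0.34·5.67×10⁻⁸·0.01720·2.203×10¹².

P_net ≈ 731 W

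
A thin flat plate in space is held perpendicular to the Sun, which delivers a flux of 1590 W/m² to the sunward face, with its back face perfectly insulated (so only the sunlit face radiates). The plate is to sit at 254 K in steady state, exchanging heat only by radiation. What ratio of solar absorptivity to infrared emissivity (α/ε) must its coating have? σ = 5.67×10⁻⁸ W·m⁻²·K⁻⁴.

Balance: αS·A = εσ·1A·T⁴ ⇒ α/ε = σT⁴/S.
α/ε = 5.67×10⁻⁸·(254)⁴/1590 = 5.67×10⁻⁸·4.162×10⁹/1590.

α/ε ≈ 0.148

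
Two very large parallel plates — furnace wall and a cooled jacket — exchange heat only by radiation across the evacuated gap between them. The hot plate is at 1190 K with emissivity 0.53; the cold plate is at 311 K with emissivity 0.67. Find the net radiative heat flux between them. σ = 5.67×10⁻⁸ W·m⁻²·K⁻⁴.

q ≈ 47600 W/m²

For two infinite grey parallel plates, q = σ(T₁⁴ − T₂⁴)/(1/ε₁ + 1/ε₂ − 1).
T₁⁴ − T₂⁴ = 2.005×10¹² − 9.355×10⁹ = 1.996×10¹² K⁴.
1/ε₁ + 1/ε₂ − 1 = 1.887 + 1.493 − 1 = 2.379.
q = 5.67×10⁻⁸ × 1.996×10¹² / 2.379.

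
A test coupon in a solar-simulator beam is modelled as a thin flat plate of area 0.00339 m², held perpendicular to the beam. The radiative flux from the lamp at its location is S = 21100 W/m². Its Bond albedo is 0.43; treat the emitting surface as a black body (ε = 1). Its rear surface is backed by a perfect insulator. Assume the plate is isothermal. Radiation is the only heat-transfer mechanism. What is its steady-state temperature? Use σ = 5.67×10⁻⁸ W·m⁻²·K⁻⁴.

At equilibrium, absorbed power = emitted power.
Absorbing cross-section = A = 0.003390 m²; emitting surface = A = 0.003390 m² (ratio 1).
(1−a)S·A_cross = εσ·A_surf·T⁴  ⇒  T⁴ = (1−a)S/(1σ).
T⁴ = 0.570·21100/(1·5.67×10⁻⁸) = 2.121×10¹¹ K⁴.
T = (2.121×10¹¹)^(1/4).

T ≈ 679 K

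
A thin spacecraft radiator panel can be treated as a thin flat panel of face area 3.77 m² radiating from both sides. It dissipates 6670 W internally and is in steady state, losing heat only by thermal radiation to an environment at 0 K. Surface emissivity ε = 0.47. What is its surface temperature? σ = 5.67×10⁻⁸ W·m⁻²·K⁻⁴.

Steady state: internal power = radiated power, P = εσA T⁴.
Radiating area A = 2·3.77 = 7.540 m².
T⁴ = P/(εσA) = 6670/(0.47·5.67×10⁻⁸·7.540) = 3.320×10¹⁰ K⁴.
T = (3.320×10¹⁰)^(1/4).

T ≈ 427 K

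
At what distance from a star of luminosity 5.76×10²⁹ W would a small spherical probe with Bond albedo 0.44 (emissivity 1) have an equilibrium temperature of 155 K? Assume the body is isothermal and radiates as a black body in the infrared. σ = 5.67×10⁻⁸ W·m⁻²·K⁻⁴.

For an isothermal black-emitting sphere, (1−a)S·πr² = σ·4πr²·T⁴ ⇒ S = 4σT⁴/(1−a).
S = 4·5.67×10⁻⁸·(155)⁴/0.560 = 233.8 W/m².
Flux falls as S = L/(4πd²), so d = √(L/(4πS)) = √(5.76×10²⁹/(4π·233.8)).

d ≈ 1.40×10¹³ m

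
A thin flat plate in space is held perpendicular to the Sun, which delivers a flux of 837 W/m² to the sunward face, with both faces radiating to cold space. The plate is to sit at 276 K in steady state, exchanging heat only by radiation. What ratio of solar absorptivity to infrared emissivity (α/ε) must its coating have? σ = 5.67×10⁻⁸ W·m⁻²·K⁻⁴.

Balance: αS·A = εσ·2A·T⁴ ⇒ α/ε = 2σT⁴/S.
α/ε = 2·5.67×10⁻⁸·(276)⁴/837 = 2·5.67×10⁻⁸·5.803×10⁹/837.

α/ε ≈ 0.786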